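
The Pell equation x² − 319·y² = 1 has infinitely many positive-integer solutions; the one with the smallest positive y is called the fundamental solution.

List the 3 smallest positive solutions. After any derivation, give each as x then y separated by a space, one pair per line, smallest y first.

√319 → a₀=17, period (1,6,5,1,4,…,6,1,34); ℓ=14 even so k=13
step 0: (17, 1)  from 17·(1,0) + (0,1)
…
step 3: (643, 36)  from 5·(125,7) + (18,1)
step 4: (768, 43)  from 1·(643,36) + (125,7)
step 5: (3715, 208)  from 4·(768,43) + (643,36)
step 6: (11913, 667)  from 3·(3715,208) + (768,43)
step 7: (15628, 875)  from 1·(11913,667) + (3715,208)
…
step 12: (11102899, 621643)  from 6·(1798881,100718) + (309613,17335)
step 13: (12901780, 722361)  from 1·(11102899,621643) + (1798881,100718)
(x₁, y₁) = (12901780, 722361);  12901780² − 319·722361² = 1 ✓
n=2: (12901780,722361)∘(12901780,722361) = (12901780·12901780+319·722361·722361, 12901780·722361+722361·12901780) = (332911854336799,18639485405160)
n=3: (332911854336799,18639485405160)∘(12901780,722361) = (12901780·332911854336799+319·722361·18639485405160, 12901780·18639485405160+722361·332911854336799) = (8590311008090840302660,480965080021169647239)

12901780 722361
332911854336799 18639485405160
8590311008090840302660 480965080021169647239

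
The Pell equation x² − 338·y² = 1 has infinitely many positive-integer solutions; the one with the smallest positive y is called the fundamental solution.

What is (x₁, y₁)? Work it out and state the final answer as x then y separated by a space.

[18; 2,1,1,2,36] for √338; ℓ=5 ⇒ convergent index 9
step 0: (18, 1)  from 18·(1,0) + (0,1)
…
step 2: (55, 3)  from 1·(37,2) + (18,1)
…
step 5: (8696, 473)  from 36·(239,13) + (92,5)
…
step 7: (26327, 1432)  from 1·(17631,959) + (8696,473)
step 8: (43958, 2391)  from 1·(26327,1432) + (17631,959)
step 9: (114243, 6214)  from 2·(43958,2391) + (26327,1432)
→ (114243, 6214).  Check: 114243²=13051463049, 338·6214²=13051463048, difference 1.

114243 6214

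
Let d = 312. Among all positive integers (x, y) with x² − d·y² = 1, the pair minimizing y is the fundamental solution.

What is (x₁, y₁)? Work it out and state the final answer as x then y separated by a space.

53 3

[17; 1,1,1,34] for √312; ℓ=4 ⇒ convergent index 3
step 0: (17, 1)  from 17·(1,0) + (0,1)
step 1: (18, 1)  from 1·(17,1) + (1,0)
step 2: (35, 2)  from 1·(18,1) + (17,1)
step 3: (53, 3)  from 1·(35,2) + (18,1)
fundamental: x₁=53, y₁=3  (since 2809 − 312·9 = 1)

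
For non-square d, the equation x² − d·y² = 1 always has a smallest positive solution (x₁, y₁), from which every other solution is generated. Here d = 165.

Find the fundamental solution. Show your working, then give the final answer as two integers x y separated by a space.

d=165: √d = [12; 1,5,2,5,1,24] (ℓ=6, even), read p_5/q_5
k=0  a_k=12  p_k/q_k = 12/1
k=1  a_k=1  p_k/q_k = 13/1
k=2  a_k=5  p_k/q_k = 77/6
…
k=4  a_k=5  p_k/q_k = 912/71
k=5  a_k=1  p_k/q_k = 1079/84
fundamental: x₁=1079, y₁=84  (since 1164241 − 165·7056 = 1)

1079 84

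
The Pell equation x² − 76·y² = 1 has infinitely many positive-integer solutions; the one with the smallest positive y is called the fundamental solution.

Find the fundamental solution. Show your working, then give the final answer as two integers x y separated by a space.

57799 6630

√76 = [8; 1,2,1,1,5,4,5,1,1,2,1,16, …], period ℓ=12 (even) → k=11
a_0=8:  p_0=8·1+0=8,  q_0=8·0+1=1
a_1=1:  p_1=1·8+1=9,  q_1=1·1+0=1
…
a_3=1:  p_3=1·26+9=35,  q_3=1·3+1=4
a_4=1:  p_4=1·35+26=61,  q_4=1·4+3=7
…
a_10=2:  p_10=2·16311+8866=41488,  q_10=2·1871+1017=4759
a_11=1:  p_11=1·41488+16311=57799,  q_11=1·4759+1871=6630
→ (57799, 6630).  Check: 57799²=3340724401, 76·6630²=3340724400, difference 1.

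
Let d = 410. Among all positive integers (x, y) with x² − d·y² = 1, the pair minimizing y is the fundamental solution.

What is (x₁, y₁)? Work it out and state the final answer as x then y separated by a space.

d=410: √d = [20; 4,40] (ℓ=2, even), read p_1/q_1
i=0: a=20 ⇒ p=20, q=1
i=1: a=4 ⇒ p=81, q=4
fundamental: x₁=81, y₁=4  (since 6561 − 410·16 = 1)

81 4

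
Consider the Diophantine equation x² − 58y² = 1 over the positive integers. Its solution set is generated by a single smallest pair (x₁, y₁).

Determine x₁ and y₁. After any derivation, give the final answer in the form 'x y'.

√58 → a₀=7, period (1,1,1,1,1,1,14); ℓ=7 odd so k=13
i=0: a=7 ⇒ p=7, q=1
…
i=2: a=1 ⇒ p=15, q=2
…
i=11: a=1 ⇒ p=7532, q=989
i=12: a=1 ⇒ p=12071, q=1585
i=13: a=1 ⇒ p=19603, q=2574
→ (19603, 2574).  Check: 19603²=384277609, 58·2574²=384277608, difference 1.

19603 2574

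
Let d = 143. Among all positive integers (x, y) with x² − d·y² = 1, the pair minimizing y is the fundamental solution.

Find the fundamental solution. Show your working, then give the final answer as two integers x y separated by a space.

√143 = [11; 1,22, …], period ℓ=2 (even) → k=1
step 0: (11, 1)  from 11·(1,0) + (0,1)
step 1: (12, 1)  from 1·(11,1) + (1,0)
→ (12, 1).  Check: 12²=144, 143·1²=143, difference 1.

12 1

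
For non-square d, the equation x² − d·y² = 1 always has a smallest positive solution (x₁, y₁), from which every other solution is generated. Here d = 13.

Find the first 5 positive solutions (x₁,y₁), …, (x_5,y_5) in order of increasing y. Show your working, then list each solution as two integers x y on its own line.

√13 → a₀=3, period (1,1,1,1,6); ℓ=5 odd so k=9
a_0=3:  p_0=3·1+0=3,  q_0=3·0+1=1
…
a_2=1:  p_2=1·4+3=7,  q_2=1·1+1=2
…
a_4=1:  p_4=1·11+7=18,  q_4=1·3+2=5
…
a_6=1:  p_6=1·119+18=137,  q_6=1·33+5=38
a_7=1:  p_7=1·137+119=256,  q_7=1·38+33=71
a_8=1:  p_8=1·256+137=393,  q_8=1·71+38=109
a_9=1:  p_9=1·393+256=649,  q_9=1·109+71=180
(x₁, y₁) = (649, 180);  649² − 13·180² = 1 ✓
n=2: (649,180)∘(649,180) = (649·649+13·180·180, 649·180+180·649) = (842401,233640)
n=3: (842401,233640)∘(649,180) = (649·842401+13·180·233640, 649·233640+180·842401) = (1093435849,303264540)
n=4: (1093435849,303264540)∘(649,180) = (649·1093435849+13·180·303264540, 649·303264540+180·1093435849) = (1419278889601,393637139280)
n=5: (1419278889601,393637139280)∘(649,180) = (649·1419278889601+13·180·393637139280, 649·393637139280+180·1419278889601) = (1842222905266249,510940703520900)

649 180
842401 233640
1093435849 303264540
1419278889601 393637139280
1842222905266249 510940703520900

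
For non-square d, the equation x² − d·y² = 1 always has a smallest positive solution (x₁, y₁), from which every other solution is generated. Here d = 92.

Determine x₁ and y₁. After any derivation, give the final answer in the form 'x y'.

1151 120

d=92: √d = [9; 1,1,2,4,2,1,1,18] (ℓ=8, even), read p_7/q_7
k=0  a_k=9  p_k/q_k = 9/1
…
k=3  a_k=2  p_k/q_k = 48/5
…
k=5  a_k=2  p_k/q_k = 470/49
k=6  a_k=1  p_k/q_k = 681/71
k=7  a_k=1  p_k/q_k = 1151/120
fundamental: x₁=1151, y₁=120  (since 1324801 − 92·14400 = 1)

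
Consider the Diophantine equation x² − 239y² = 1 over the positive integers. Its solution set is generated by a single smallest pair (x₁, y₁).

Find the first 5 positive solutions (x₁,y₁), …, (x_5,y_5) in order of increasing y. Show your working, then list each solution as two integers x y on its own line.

6195120 400729
76759023628799 4965128484960
951062724926484326640 61519133559490389671
11783895416893046404284364801 762236829394135240588726080
146005292350203948217495381647615600 9444297253032328704218497935069529

√239 = [15; 2,5,1,2,4,15,4,2,1,5,2,30, …], period ℓ=12 (even) → k=11
step 0: (15, 1)  from 15·(1,0) + (0,1)
…
step 2: (170, 11)  from 5·(31,2) + (15,1)
step 3: (201, 13)  from 1·(170,11) + (31,2)
step 4: (572, 37)  from 2·(201,13) + (170,11)
step 5: (2489, 161)  from 4·(572,37) + (201,13)
step 6: (37907, 2452)  from 15·(2489,161) + (572,37)
step 7: (154117, 9969)  from 4·(37907,2452) + (2489,161)
step 8: (346141, 22390)  from 2·(154117,9969) + (37907,2452)
step 9: (500258, 32359)  from 1·(346141,22390) + (154117,9969)
step 10: (2847431, 184185)  from 5·(500258,32359) + (346141,22390)
step 11: (6195120, 400729)  from 2·(2847431,184185) + (500258,32359)
(x₁, y₁) = (6195120, 400729);  6195120² − 239·400729² = 1 ✓
n=2: (6195120,400729)∘(6195120,400729) = (6195120·6195120+239·400729·400729, 6195120·400729+400729·6195120) = (76759023628799,4965128484960)
n=3: (76759023628799,4965128484960)∘(6195120,400729) = (6195120·76759023628799+239·400729·4965128484960, 6195120·4965128484960+400729·76759023628799) = (951062724926484326640,61519133559490389671)
n=4: (951062724926484326640,61519133559490389671)∘(6195120,400729) = (6195120·951062724926484326640+239·400729·61519133559490389671, 6195120·61519133559490389671+400729·951062724926484326640) = (11783895416893046404284364801,762236829394135240588726080)
n=5: (11783895416893046404284364801,762236829394135240588726080)∘(6195120,400729) = (6195120·11783895416893046404284364801+239·400729·762236829394135240588726080, 6195120·762236829394135240588726080+400729·11783895416893046404284364801) = (146005292350203948217495381647615600,9444297253032328704218497935069529)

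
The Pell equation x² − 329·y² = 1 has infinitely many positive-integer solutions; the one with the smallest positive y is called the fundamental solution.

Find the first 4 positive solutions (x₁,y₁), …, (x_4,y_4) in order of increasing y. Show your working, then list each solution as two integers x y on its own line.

d=329: √d = [18; 7,4,2,1,1,4,1,1,2,4,7,36] (ℓ=12, even), read p_11/q_11
a_0=18:  p_0=18·1+0=18,  q_0=18·0+1=1
…
a_2=4:  p_2=4·127+18=526,  q_2=4·7+1=29
a_3=2:  p_3=2·526+127=1179,  q_3=2·29+7=65
a_4=1:  p_4=1·1179+526=1705,  q_4=1·65+29=94
a_5=1:  p_5=1·1705+1179=2884,  q_5=1·94+65=159
…
a_7=1:  p_7=1·13241+2884=16125,  q_7=1·730+159=889
a_8=1:  p_8=1·16125+13241=29366,  q_8=1·889+730=1619
a_9=2:  p_9=2·29366+16125=74857,  q_9=2·1619+889=4127
a_10=4:  p_10=4·74857+29366=328794,  q_10=4·4127+1619=18127
a_11=7:  p_11=7·328794+74857=2376415,  q_11=7·18127+4127=131016
→ (2376415, 131016).  Check: 2376415²=5647348252225, 329·131016²=5647348252224, difference 1.
(x_2, y_2) = (2376415·2376415 + 329·131016·131016, 2376415·131016 + 131016·2376415) = (11294696504449, 622696775280)
(x_3, y_3) = (2376415·11294696504449 + 329·131016·622696775280, 2376415·622696775280 + 131016·11294696504449) = (53681772387237964255, 2959571914453911384)
(x_4, y_4) = (2376415·53681772387237964255 + 329·131016·2959571914453911384, 2376415·2959571914453911384 + 131016·53681772387237964255) = (255140338255224918953587201, 14066342182173360946441440)

2376415 131016
11294696504449 622696775280
53681772387237964255 2959571914453911384
255140338255224918953587201 14066342182173360946441440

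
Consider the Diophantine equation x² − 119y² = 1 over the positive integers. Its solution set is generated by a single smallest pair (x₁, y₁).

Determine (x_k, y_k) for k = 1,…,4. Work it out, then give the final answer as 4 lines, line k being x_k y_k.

[10; 1,9,1,20] for √119; ℓ=4 ⇒ convergent index 3
k=0  a_k=10  p_k/q_k = 10/1
k=1  a_k=1  p_k/q_k = 11/1
k=2  a_k=9  p_k/q_k = 109/10
k=3  a_k=1  p_k/q_k = 120/11
→ (120, 11).  Check: 120²=14400, 119·11²=14399, difference 1.
n=2: (120,11)∘(120,11) = (120·120+119·11·11, 120·11+11·120) = (28799,2640)
n=3: (28799,2640)∘(120,11) = (120·28799+119·11·2640, 120·2640+11·28799) = (6911640,633589)
n=4: (6911640,633589)∘(120,11) = (120·6911640+119·11·633589, 120·633589+11·6911640) = (1658764801,152058720)

120 11
28799 2640
6911640 633589
1658764801 152058720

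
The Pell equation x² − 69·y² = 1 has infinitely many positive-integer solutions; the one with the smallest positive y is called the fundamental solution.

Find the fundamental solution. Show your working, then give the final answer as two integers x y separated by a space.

[8; 3,3,1,4,1,3,3,16] for √69; ℓ=8 ⇒ convergent index 7
a_0=8:  p_0=8·1+0=8,  q_0=8·0+1=1
a_1=3:  p_1=3·8+1=25,  q_1=3·1+0=3
a_2=3:  p_2=3·25+8=83,  q_2=3·3+1=10
…
a_4=4:  p_4=4·108+83=515,  q_4=4·13+10=62
…
a_6=3:  p_6=3·623+515=2384,  q_6=3·75+62=287
a_7=3:  p_7=3·2384+623=7775,  q_7=3·287+75=936
(x₁, y₁) = (7775, 936);  7775² − 69·936² = 1 ✓

7775 936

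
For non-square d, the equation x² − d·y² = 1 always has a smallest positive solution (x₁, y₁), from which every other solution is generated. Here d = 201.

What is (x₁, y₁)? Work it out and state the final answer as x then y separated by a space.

515095 36332

√201 → a₀=14, period (5,1,1,1,2,…,1,5,28); ℓ=14 even so k=13
k=0  a_k=14  p_k/q_k = 14/1
k=1  a_k=5  p_k/q_k = 71/5
…
k=4  a_k=1  p_k/q_k = 241/17
…
k=9  a_k=2  p_k/q_k = 24768/1747
…
k=11  a_k=1  p_k/q_k = 58085/4097
k=12  a_k=1  p_k/q_k = 91402/6447
k=13  a_k=5  p_k/q_k = 515095/36332
(x₁, y₁) = (515095, 36332);  515095² − 201·36332² = 1 ✓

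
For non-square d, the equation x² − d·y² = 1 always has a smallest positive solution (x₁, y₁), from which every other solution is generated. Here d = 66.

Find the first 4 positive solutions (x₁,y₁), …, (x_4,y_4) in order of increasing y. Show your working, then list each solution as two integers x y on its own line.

65 8
8449 1040
1098305 135192
142771201 17573920

√66 = [8; 8,16, …], period ℓ=2 (even) → k=1
i=0: a=8 ⇒ p=8, q=1
i=1: a=8 ⇒ p=65, q=8
→ (65, 8).  Check: 65²=4225, 66·8²=4224, difference 1.
(65+8√66)^2 = 8449 + 1040√66
(65+8√66)^3 = 1098305 + 135192√66
(65+8√66)^4 = 142771201 + 17573920√66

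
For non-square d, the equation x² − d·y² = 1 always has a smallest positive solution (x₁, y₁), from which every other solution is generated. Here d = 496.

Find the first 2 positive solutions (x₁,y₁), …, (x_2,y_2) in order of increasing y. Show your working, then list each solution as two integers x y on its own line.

d=496: √d = [22; 3,1,2,4,1,…,1,3,44] (ℓ=16, even), read p_15/q_15
a_0=22:  p_0=22·1+0=22,  q_0=22·0+1=1
…
a_3=2:  p_3=2·89+67=245,  q_3=2·4+3=11
…
a_5=1:  p_5=1·1069+245=1314,  q_5=1·48+11=59
a_6=1:  p_6=1·1314+1069=2383,  q_6=1·59+48=107
…
a_11=1:  p_11=1·49709+35166=84875,  q_11=1·2232+1579=3811
a_12=4:  p_12=4·84875+49709=389209,  q_12=4·3811+2232=17476
a_13=2:  p_13=2·389209+84875=863293,  q_13=2·17476+3811=38763
a_14=1:  p_14=1·863293+389209=1252502,  q_14=1·38763+17476=56239
a_15=3:  p_15=3·1252502+863293=4620799,  q_15=3·56239+38763=207480
(x₁, y₁) = (4620799, 207480);  4620799² − 496·207480² = 1 ✓
n=2: (4620799,207480)∘(4620799,207480) = (4620799·4620799+496·207480·207480, 4620799·207480+207480·4620799) = (42703566796801,1917446753040)

4620799 207480
42703566796801 1917446753040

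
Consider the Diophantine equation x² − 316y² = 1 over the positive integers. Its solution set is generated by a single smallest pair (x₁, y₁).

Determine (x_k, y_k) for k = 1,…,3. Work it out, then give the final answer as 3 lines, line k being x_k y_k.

12799 720
327628801 18430560
8386642035199 471785474160

[17; 1,3,2,8,2,3,1,34] for √316; ℓ=8 ⇒ convergent index 7
step 0: (17, 1)  from 17·(1,0) + (0,1)
step 1: (18, 1)  from 1·(17,1) + (1,0)
step 2: (71, 4)  from 3·(18,1) + (17,1)
step 3: (160, 9)  from 2·(71,4) + (18,1)
…
step 6: (9937, 559)  from 3·(2862,161) + (1351,76)
step 7: (12799, 720)  from 1·(9937,559) + (2862,161)
fundamental: x₁=12799, y₁=720  (since 163814401 − 316·518400 = 1)
n=2: (12799,720)∘(12799,720) = (12799·12799+316·720·720, 12799·720+720·12799) = (327628801,18430560)
n=3: (327628801,18430560)∘(12799,720) = (12799·327628801+316·720·18430560, 12799·18430560+720·327628801) = (8386642035199,471785474160)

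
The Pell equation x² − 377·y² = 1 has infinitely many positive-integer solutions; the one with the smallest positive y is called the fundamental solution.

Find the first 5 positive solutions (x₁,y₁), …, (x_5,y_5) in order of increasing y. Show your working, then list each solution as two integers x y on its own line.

√377 = [19; 2,2,2,38, …], period ℓ=4 (even) → k=3
step 0: (19, 1)  from 19·(1,0) + (0,1)
step 1: (39, 2)  from 2·(19,1) + (1,0)
step 2: (97, 5)  from 2·(39,2) + (19,1)
step 3: (233, 12)  from 2·(97,5) + (39,2)
(x₁, y₁) = (233, 12);  233² − 377·12² = 1 ✓
k=2:  x_2 = 233·233+377·12·12 = 108577,  y_2 = 233·12+12·233 = 5592
k=3:  x_3 = 233·108577+377·12·5592 = 50596649,  y_3 = 233·5592+12·108577 = 2605860
k=4:  x_4 = 233·50596649+377·12·2605860 = 23577929857,  y_4 = 233·2605860+12·50596649 = 1214325168
k=5:  x_5 = 233·23577929857+377·12·1214325168 = 10987264716713,  y_5 = 233·1214325168+12·23577929857 = 565872922428

233 12
108577 5592
50596649 2605860
23577929857 1214325168
10987264716713 565872922428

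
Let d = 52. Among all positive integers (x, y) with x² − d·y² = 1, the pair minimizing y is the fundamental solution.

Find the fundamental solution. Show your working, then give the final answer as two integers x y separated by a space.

649 90

√52 → a₀=7, period (4,1,2,1,4,14); ℓ=6 even so k=5
a_0=7:  p_0=7·1+0=7,  q_0=7·0+1=1
…
a_2=1:  p_2=1·29+7=36,  q_2=1·4+1=5
…
a_4=1:  p_4=1·101+36=137,  q_4=1·14+5=19
a_5=4:  p_5=4·137+101=649,  q_5=4·19+14=90
→ (649, 90).  Check: 649²=421201, 52·90²=421200, difference 1.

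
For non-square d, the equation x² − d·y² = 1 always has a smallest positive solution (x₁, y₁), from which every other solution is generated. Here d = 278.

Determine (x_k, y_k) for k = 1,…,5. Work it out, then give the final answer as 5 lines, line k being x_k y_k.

2501 150
12510001 750300
62575022501 3753000450
313000250040001 18772507500600
1565627188125062501 93900078765000750

d=278: √d = [16; 1,2,16,2,1,32] (ℓ=6, even), read p_5/q_5
step 0: (16, 1)  from 16·(1,0) + (0,1)
…
step 3: (817, 49)  from 16·(50,3) + (17,1)
step 4: (1684, 101)  from 2·(817,49) + (50,3)
step 5: (2501, 150)  from 1·(1684,101) + (817,49)
→ (2501, 150).  Check: 2501²=6255001, 278·150²=6255000, difference 1.
k=2:  x_2 = 2501·2501+278·150·150 = 12510001,  y_2 = 2501·150+150·2501 = 750300
k=3:  x_3 = 2501·12510001+278·150·750300 = 62575022501,  y_3 = 2501·750300+150·12510001 = 3753000450
k=4:  x_4 = 2501·62575022501+278·150·3753000450 = 313000250040001,  y_4 = 2501·3753000450+150·62575022501 = 18772507500600
k=5:  x_5 = 2501·313000250040001+278·150·18772507500600 = 1565627188125062501,  y_5 = 2501·18772507500600+150·313000250040001 = 93900078765000750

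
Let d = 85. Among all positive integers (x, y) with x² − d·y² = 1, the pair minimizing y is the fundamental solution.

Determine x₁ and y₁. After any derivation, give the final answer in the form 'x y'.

285769 30996

√85 → a₀=9, period (4,1,1,4,18); ℓ=5 odd so k=9
a_0=9:  p_0=9·1+0=9,  q_0=9·0+1=1
a_1=4:  p_1=4·9+1=37,  q_1=4·1+0=4
a_2=1:  p_2=1·37+9=46,  q_2=1·4+1=5
a_3=1:  p_3=1·46+37=83,  q_3=1·5+4=9
…
a_5=18:  p_5=18·378+83=6887,  q_5=18·41+9=747
…
a_8=1:  p_8=1·34813+27926=62739,  q_8=1·3776+3029=6805
a_9=4:  p_9=4·62739+34813=285769,  q_9=4·6805+3776=30996
→ (285769, 30996).  Check: 285769²=81663921361, 85·30996²=81663921360, difference 1.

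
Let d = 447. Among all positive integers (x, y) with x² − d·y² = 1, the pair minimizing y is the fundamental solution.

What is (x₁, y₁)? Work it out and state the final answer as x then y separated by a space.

148 7

d=447: √d = [21; 7,42] (ℓ=2, even), read p_1/q_1
i=0: a=21 ⇒ p=21, q=1
i=1: a=7 ⇒ p=148, q=7
→ (148, 7).  Check: 148²=21904, 447·7²=21903, difference 1.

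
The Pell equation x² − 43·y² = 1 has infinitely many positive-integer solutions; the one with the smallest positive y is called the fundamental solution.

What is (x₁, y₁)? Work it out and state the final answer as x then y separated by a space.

3482 531

d=43: √d = [6; 1,1,3,1,5,1,3,1,1,12] (ℓ=10, even), read p_9/q_9
k=0  a_k=6  p_k/q_k = 6/1
…
k=2  a_k=1  p_k/q_k = 13/2
…
k=4  a_k=1  p_k/q_k = 59/9
k=5  a_k=5  p_k/q_k = 341/52
…
k=7  a_k=3  p_k/q_k = 1541/235
k=8  a_k=1  p_k/q_k = 1941/296
k=9  a_k=1  p_k/q_k = 3482/531
fundamental: x₁=3482, y₁=531  (since 12124324 − 43·281961 = 1)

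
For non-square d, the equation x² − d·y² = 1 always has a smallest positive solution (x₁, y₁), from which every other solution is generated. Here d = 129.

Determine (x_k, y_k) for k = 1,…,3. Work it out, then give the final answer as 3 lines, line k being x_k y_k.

√129 → a₀=11, period (2,1,3,1,6,1,3,1,2,22); ℓ=10 even so k=9
step 0: (11, 1)  from 11·(1,0) + (0,1)
…
step 7: (4793, 422)  from 3·(1238,109) + (1079,95)
step 8: (6031, 531)  from 1·(4793,422) + (1238,109)
step 9: (16855, 1484)  from 2·(6031,531) + (4793,422)
fundamental: x₁=16855, y₁=1484  (since 284091025 − 129·2202256 = 1)
(16855+1484√129)^2 = 568182049 + 50025640√129
(16855+1484√129)^3 = 19153416854935 + 1686364322916√129

16855 1484
568182049 50025640
19153416854935 1686364322916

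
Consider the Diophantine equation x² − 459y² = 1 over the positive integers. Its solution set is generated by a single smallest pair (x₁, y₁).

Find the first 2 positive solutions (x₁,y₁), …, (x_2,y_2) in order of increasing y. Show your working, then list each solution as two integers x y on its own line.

499850 23331
499700044999 23324000700

√459 = [21; 2,2,1,4,21,4,1,2,2,42, …], period ℓ=10 (even) → k=9
i=0: a=21 ⇒ p=21, q=1
…
i=7: a=1 ⇒ p=75692, q=3533
i=8: a=2 ⇒ p=212079, q=9899
i=9: a=2 ⇒ p=499850, q=23331
(x₁, y₁) = (499850, 23331);  499850² − 459·23331² = 1 ✓
(499850+23331√459)^2 = 499700044999 + 23324000700√459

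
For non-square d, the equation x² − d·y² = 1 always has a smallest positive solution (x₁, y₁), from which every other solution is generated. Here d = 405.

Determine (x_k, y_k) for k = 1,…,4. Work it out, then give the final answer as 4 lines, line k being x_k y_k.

161 8
51841 2576
16692641 829464
5374978561 267084832

[20; 8,40] for √405; ℓ=2 ⇒ convergent index 1
a_0=20:  p_0=20·1+0=20,  q_0=20·0+1=1
a_1=8:  p_1=8·20+1=161,  q_1=8·1+0=8
fundamental: x₁=161, y₁=8  (since 25921 − 405·64 = 1)
n=2: (161,8)∘(161,8) = (161·161+405·8·8, 161·8+8·161) = (51841,2576)
n=3: (51841,2576)∘(161,8) = (161·51841+405·8·2576, 161·2576+8·51841) = (16692641,829464)
n=4: (16692641,829464)∘(161,8) = (161·16692641+405·8·829464, 161·829464+8·16692641) = (5374978561,267084832)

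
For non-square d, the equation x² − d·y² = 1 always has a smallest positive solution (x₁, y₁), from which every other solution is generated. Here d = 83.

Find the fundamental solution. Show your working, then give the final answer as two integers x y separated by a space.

√83 = [9; 9,18, …], period ℓ=2 (even) → k=1
a_0=9:  p_0=9·1+0=9,  q_0=9·0+1=1
a_1=9:  p_1=9·9+1=82,  q_1=9·1+0=9
fundamental: x₁=82, y₁=9  (since 6724 − 83·81 = 1)

82 9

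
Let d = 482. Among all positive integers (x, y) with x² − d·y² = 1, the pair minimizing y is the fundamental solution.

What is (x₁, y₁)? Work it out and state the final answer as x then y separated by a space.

√482 → a₀=21, period (1,20,1,42); ℓ=4 even so k=3
step 0: (21, 1)  from 21·(1,0) + (0,1)
…
step 2: (461, 21)  from 20·(22,1) + (21,1)
step 3: (483, 22)  from 1·(461,21) + (22,1)
(x₁, y₁) = (483, 22);  483² − 482·22² = 1 ✓

483 22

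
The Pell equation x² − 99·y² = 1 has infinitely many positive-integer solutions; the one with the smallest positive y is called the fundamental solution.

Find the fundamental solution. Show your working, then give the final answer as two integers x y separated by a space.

10 1

d=99: √d = [9; 1,18] (ℓ=2, even), read p_1/q_1
step 0: (9, 1)  from 9·(1,0) + (0,1)
step 1: (10, 1)  from 1·(9,1) + (1,0)
fundamental: x₁=10, y₁=1  (since 100 − 99·1 = 1)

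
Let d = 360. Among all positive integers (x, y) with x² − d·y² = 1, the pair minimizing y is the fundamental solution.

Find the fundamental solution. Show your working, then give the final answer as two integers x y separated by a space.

19 1

√360 → a₀=18, period (1,36); ℓ=2 even so k=1
k=0  a_k=18  p_k/q_k = 18/1
k=1  a_k=1  p_k/q_k = 19/1
→ (19, 1).  Check: 19²=361, 360·1²=360, difference 1.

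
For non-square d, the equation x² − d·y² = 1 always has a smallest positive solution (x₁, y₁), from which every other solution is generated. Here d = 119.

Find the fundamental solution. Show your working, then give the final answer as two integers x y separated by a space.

d=119: √d = [10; 1,9,1,20] (ℓ=4, even), read p_3/q_3
a_0=10:  p_0=10·1+0=10,  q_0=10·0+1=1
…
a_2=9:  p_2=9·11+10=109,  q_2=9·1+1=10
a_3=1:  p_3=1·109+11=120,  q_3=1·10+1=11
→ (120, 11).  Check: 120²=14400, 119·11²=14399, difference 1.

120 11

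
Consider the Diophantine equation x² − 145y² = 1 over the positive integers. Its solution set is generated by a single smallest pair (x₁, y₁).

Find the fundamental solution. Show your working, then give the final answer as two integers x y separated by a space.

√145 → a₀=12, period (24); ℓ=1 odd so k=1
k=0  a_k=12  p_k/q_k = 12/1
k=1  a_k=24  p_k/q_k = 289/24
fundamental: x₁=289, y₁=24  (since 83521 − 145·576 = 1)

289 24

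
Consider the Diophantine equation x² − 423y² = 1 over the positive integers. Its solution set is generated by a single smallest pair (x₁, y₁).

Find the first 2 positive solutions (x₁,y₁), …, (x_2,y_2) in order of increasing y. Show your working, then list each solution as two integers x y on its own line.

[20; 1,1,3,4,3,1,1,40] for √423; ℓ=8 ⇒ convergent index 7
k=0  a_k=20  p_k/q_k = 20/1
…
k=4  a_k=4  p_k/q_k = 617/30
…
k=6  a_k=1  p_k/q_k = 2612/127
k=7  a_k=1  p_k/q_k = 4607/224
fundamental: x₁=4607, y₁=224  (since 21224449 − 423·50176 = 1)
(4607+224√423)^2 = 42448897 + 2063936√423

4607 224
42448897 2063936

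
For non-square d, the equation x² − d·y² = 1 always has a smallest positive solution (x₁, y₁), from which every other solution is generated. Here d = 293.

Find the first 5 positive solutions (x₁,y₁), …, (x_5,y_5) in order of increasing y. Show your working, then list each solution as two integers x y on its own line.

12320649 719780
303596783562401 17736313474440
7481018815602612315849 437045785745090703340
184342013978870716056521769601 10769375446188914321717060880
4542426500373511536803322165613266249 265371389643423565052112223737518900

d=293: √d = [17; 8,1,1,8,34] (ℓ=5, odd), read p_9/q_9
step 0: (17, 1)  from 17·(1,0) + (0,1)
…
step 3: (291, 17)  from 1·(154,9) + (137,8)
…
step 5: (84679, 4947)  from 34·(2482,145) + (291,17)
…
step 7: (764593, 44668)  from 1·(679914,39721) + (84679,4947)
step 8: (1444507, 84389)  from 1·(764593,44668) + (679914,39721)
step 9: (12320649, 719780)  from 8·(1444507,84389) + (764593,44668)
fundamental: x₁=12320649, y₁=719780  (since 151798391781201 − 293·518083248400 = 1)
(12320649+719780√293)^2 = 303596783562401 + 17736313474440√293
(12320649+719780√293)^3 = 7481018815602612315849 + 437045785745090703340√293
(12320649+719780√293)^4 = 184342013978870716056521769601 + 10769375446188914321717060880√293
(12320649+719780√293)^5 = 4542426500373511536803322165613266249 + 265371389643423565052112223737518900√293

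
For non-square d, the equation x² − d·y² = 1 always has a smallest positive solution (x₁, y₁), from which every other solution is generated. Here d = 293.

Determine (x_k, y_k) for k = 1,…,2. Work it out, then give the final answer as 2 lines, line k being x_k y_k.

d=293: √d = [17; 8,1,1,8,34] (ℓ=5, odd), read p_9/q_9
a_0=17:  p_0=17·1+0=17,  q_0=17·0+1=1
a_1=8:  p_1=8·17+1=137,  q_1=8·1+0=8
…
a_4=8:  p_4=8·291+154=2482,  q_4=8·17+9=145
a_5=34:  p_5=34·2482+291=84679,  q_5=34·145+17=4947
a_6=8:  p_6=8·84679+2482=679914,  q_6=8·4947+145=39721
…
a_8=1:  p_8=1·764593+679914=1444507,  q_8=1·44668+39721=84389
a_9=8:  p_9=8·1444507+764593=12320649,  q_9=8·84389+44668=719780
→ (12320649, 719780).  Check: 12320649²=151798391781201, 293·719780²=151798391781200, difference 1.
(x_2, y_2) = (12320649·12320649 + 293·719780·719780, 12320649·719780 + 719780·12320649) = (303596783562401, 17736313474440)

12320649 719780
303596783562401 17736313474440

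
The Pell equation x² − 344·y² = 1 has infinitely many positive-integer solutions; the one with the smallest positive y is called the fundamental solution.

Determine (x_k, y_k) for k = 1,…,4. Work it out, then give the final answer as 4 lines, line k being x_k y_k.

[18; 1,1,4,1,3,1,4,1,1,36] for √344; ℓ=10 ⇒ convergent index 9
a_0=18:  p_0=18·1+0=18,  q_0=18·0+1=1
…
a_4=1:  p_4=1·167+37=204,  q_4=1·9+2=11
a_5=3:  p_5=3·204+167=779,  q_5=3·11+9=42
a_6=1:  p_6=1·779+204=983,  q_6=1·42+11=53
…
a_8=1:  p_8=1·4711+983=5694,  q_8=1·254+53=307
a_9=1:  p_9=1·5694+4711=10405,  q_9=1·307+254=561
(x₁, y₁) = (10405, 561);  10405² − 344·561² = 1 ✓
(x_2, y_2) = (10405·10405 + 344·561·561, 10405·561 + 561·10405) = (216528049, 11674410)
(x_3, y_3) = (10405·216528049 + 344·561·11674410, 10405·11674410 + 561·216528049) = (4505948689285, 242944471539)
(x_4, y_4) = (10405·4505948689285 + 344·561·242944471539, 10405·242944471539 + 561·4505948689285) = (93768792007492801, 5055674441052180)

10405 561
216528049 11674410
4505948689285 242944471539
93768792007492801 5055674441052180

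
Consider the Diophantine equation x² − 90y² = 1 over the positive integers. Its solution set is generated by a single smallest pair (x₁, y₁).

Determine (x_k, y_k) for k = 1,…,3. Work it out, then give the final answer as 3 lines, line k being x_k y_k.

19 2
721 76
27379 2886

√90 = [9; 2,18, …], period ℓ=2 (even) → k=1
step 0: (9, 1)  from 9·(1,0) + (0,1)
step 1: (19, 2)  from 2·(9,1) + (1,0)
fundamental: x₁=19, y₁=2  (since 361 − 90·4 = 1)
n=2: (19,2)∘(19,2) = (19·19+90·2·2, 19·2+2·19) = (721,76)
n=3: (721,76)∘(19,2) = (19·721+90·2·76, 19·76+2·721) = (27379,2886)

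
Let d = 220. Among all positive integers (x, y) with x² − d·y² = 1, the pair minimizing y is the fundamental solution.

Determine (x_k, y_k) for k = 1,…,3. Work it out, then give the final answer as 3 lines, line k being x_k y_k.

89 6
15841 1068
2819609 190098

d=220: √d = [14; 1,4,1,28] (ℓ=4, even), read p_3/q_3
a_0=14:  p_0=14·1+0=14,  q_0=14·0+1=1
a_1=1:  p_1=1·14+1=15,  q_1=1·1+0=1
a_2=4:  p_2=4·15+14=74,  q_2=4·1+1=5
a_3=1:  p_3=1·74+15=89,  q_3=1·5+1=6
fundamental: x₁=89, y₁=6  (since 7921 − 220·36 = 1)
k=2:  x_2 = 89·89+220·6·6 = 15841,  y_2 = 89·6+6·89 = 1068
k=3:  x_3 = 89·15841+220·6·1068 = 2819609,  y_3 = 89·1068+6·15841 = 190098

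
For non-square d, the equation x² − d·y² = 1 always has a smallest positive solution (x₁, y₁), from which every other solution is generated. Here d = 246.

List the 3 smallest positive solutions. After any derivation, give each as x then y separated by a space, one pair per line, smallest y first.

√246 → a₀=15, period (1,2,5,1,14,1,5,2,1,30); ℓ=10 even so k=9
step 0: (15, 1)  from 15·(1,0) + (0,1)
step 1: (16, 1)  from 1·(15,1) + (1,0)
step 2: (47, 3)  from 2·(16,1) + (15,1)
…
step 5: (4423, 282)  from 14·(298,19) + (251,16)
step 6: (4721, 301)  from 1·(4423,282) + (298,19)
…
step 8: (60777, 3875)  from 2·(28028,1787) + (4721,301)
step 9: (88805, 5662)  from 1·(60777,3875) + (28028,1787)
(x₁, y₁) = (88805, 5662);  88805² − 246·5662² = 1 ✓
(x_2, y_2) = (88805·88805 + 246·5662·5662, 88805·5662 + 5662·88805) = (15772656049, 1005627820)
(x_3, y_3) = (88805·15772656049 + 246·5662·1005627820, 88805·1005627820 + 5662·15772656049) = (2801381440774085, 178609557104538)

88805 5662
15772656049 1005627820
2801381440774085 178609557104538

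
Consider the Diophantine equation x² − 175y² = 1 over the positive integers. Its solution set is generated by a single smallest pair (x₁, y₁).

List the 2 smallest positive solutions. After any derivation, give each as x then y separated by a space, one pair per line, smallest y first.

√175 = [13; 4,2,1,2,4,26, …], period ℓ=6 (even) → k=5
a_0=13:  p_0=13·1+0=13,  q_0=13·0+1=1
a_1=4:  p_1=4·13+1=53,  q_1=4·1+0=4
a_2=2:  p_2=2·53+13=119,  q_2=2·4+1=9
…
a_4=2:  p_4=2·172+119=463,  q_4=2·13+9=35
a_5=4:  p_5=4·463+172=2024,  q_5=4·35+13=153
(x₁, y₁) = (2024, 153);  2024² − 175·153² = 1 ✓
(2024+153√175)^2 = 8193151 + 619344√175

2024 153
8193151 619344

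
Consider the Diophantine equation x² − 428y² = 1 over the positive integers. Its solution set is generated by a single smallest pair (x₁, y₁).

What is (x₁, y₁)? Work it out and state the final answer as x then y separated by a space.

d=428: √d = [20; 1,2,4,1,5,10,5,1,4,2,1,40] (ℓ=12, even), read p_11/q_11
i=0: a=20 ⇒ p=20, q=1
…
i=2: a=2 ⇒ p=62, q=3
…
i=5: a=5 ⇒ p=1924, q=93
…
i=7: a=5 ⇒ p=99779, q=4823
i=8: a=1 ⇒ p=119350, q=5769
…
i=10: a=2 ⇒ p=1273708, q=61567
i=11: a=1 ⇒ p=1850887, q=89466
fundamental: x₁=1850887, y₁=89466  (since 3425782686769 − 428·8004165156 = 1)

1850887 89466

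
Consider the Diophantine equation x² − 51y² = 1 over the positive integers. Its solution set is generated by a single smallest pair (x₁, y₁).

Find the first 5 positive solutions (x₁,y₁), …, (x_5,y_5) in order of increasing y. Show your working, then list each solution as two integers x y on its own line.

50 7
4999 700
499850 69993
49980001 6998600
4997500250 699790007

√51 = [7; 7,14, …], period ℓ=2 (even) → k=1
a_0=7:  p_0=7·1+0=7,  q_0=7·0+1=1
a_1=7:  p_1=7·7+1=50,  q_1=7·1+0=7
fundamental: x₁=50, y₁=7  (since 2500 − 51·49 = 1)
k=2:  x_2 = 50·50+51·7·7 = 4999,  y_2 = 50·7+7·50 = 700
k=3:  x_3 = 50·4999+51·7·700 = 499850,  y_3 = 50·700+7·4999 = 69993
k=4:  x_4 = 50·499850+51·7·69993 = 49980001,  y_4 = 50·69993+7·499850 = 6998600
k=5:  x_5 = 50·49980001+51·7·6998600 = 4997500250,  y_5 = 50·6998600+7·49980001 = 699790007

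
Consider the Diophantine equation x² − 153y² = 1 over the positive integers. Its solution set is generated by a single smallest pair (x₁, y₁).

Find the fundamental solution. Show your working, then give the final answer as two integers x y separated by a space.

√153 → a₀=12, period (2,1,2,2,2,1,2,24); ℓ=8 even so k=7
step 0: (12, 1)  from 12·(1,0) + (0,1)
step 1: (25, 2)  from 2·(12,1) + (1,0)
…
step 6: (804, 65)  from 1·(569,46) + (235,19)
step 7: (2177, 176)  from 2·(804,65) + (569,46)
(x₁, y₁) = (2177, 176);  2177² − 153·176² = 1 ✓

2177 176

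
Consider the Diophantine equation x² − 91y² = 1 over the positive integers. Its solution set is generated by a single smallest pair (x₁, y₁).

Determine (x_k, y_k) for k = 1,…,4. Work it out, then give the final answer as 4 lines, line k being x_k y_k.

1574 165
4954951 519420
15598184174 1635133995
49103078824801 5147401296840

[9; 1,1,5,1,5,1,1,18] for √91; ℓ=8 ⇒ convergent index 7
i=0: a=9 ⇒ p=9, q=1
i=1: a=1 ⇒ p=10, q=1
i=2: a=1 ⇒ p=19, q=2
i=3: a=5 ⇒ p=105, q=11
i=4: a=1 ⇒ p=124, q=13
…
i=6: a=1 ⇒ p=849, q=89
i=7: a=1 ⇒ p=1574, q=165
fundamental: x₁=1574, y₁=165  (since 2477476 − 91·27225 = 1)
(1574+165√91)^2 = 4954951 + 519420√91
(1574+165√91)^3 = 15598184174 + 1635133995√91
(1574+165√91)^4 = 49103078824801 + 5147401296840√91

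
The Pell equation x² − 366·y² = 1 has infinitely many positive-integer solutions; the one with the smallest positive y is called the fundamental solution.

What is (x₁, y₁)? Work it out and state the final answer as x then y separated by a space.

[19; 7,1,1,1,2,12,2,1,1,1,7,38] for √366; ℓ=12 ⇒ convergent index 11
a_0=19:  p_0=19·1+0=19,  q_0=19·0+1=1
…
a_4=1:  p_4=1·287+153=440,  q_4=1·15+8=23
a_5=2:  p_5=2·440+287=1167,  q_5=2·23+15=61
…
a_10=1:  p_10=1·74554+44499=119053,  q_10=1·3897+2326=6223
a_11=7:  p_11=7·119053+74554=907925,  q_11=7·6223+3897=47458
(x₁, y₁) = (907925, 47458);  907925² − 366·47458² = 1 ✓

907925 47458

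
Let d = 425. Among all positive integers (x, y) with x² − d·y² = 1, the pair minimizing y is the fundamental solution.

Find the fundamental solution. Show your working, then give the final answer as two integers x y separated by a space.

143649 6968

d=425: √d = [20; 1,1,1,1,1,1,40] (ℓ=7, odd), read p_13/q_13
step 0: (20, 1)  from 20·(1,0) + (0,1)
step 1: (21, 1)  from 1·(20,1) + (1,0)
…
step 5: (165, 8)  from 1·(103,5) + (62,3)
…
step 11: (55229, 2679)  from 1·(33191,1610) + (22038,1069)
step 12: (88420, 4289)  from 1·(55229,2679) + (33191,1610)
step 13: (143649, 6968)  from 1·(88420,4289) + (55229,2679)
→ (143649, 6968).  Check: 143649²=20635035201, 425·6968²=20635035200, difference 1.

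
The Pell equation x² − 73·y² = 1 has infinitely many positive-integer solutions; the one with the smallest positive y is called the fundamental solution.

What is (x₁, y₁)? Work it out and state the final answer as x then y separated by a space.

√73 → a₀=8, period (1,1,5,5,1,1,16); ℓ=7 odd so k=13
i=0: a=8 ⇒ p=8, q=1
i=1: a=1 ⇒ p=9, q=1
…
i=9: a=1 ⇒ p=36406, q=4261
…
i=12: a=1 ⇒ p=1241008, q=145249
i=13: a=1 ⇒ p=2281249, q=267000
→ (2281249, 267000).  Check: 2281249²=5204097000001, 73·267000²=5204097000000, difference 1.

2281249 267000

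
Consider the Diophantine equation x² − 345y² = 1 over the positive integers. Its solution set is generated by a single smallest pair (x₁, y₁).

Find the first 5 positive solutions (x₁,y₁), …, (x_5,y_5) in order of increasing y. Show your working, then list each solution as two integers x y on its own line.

6761 364
91422241 4922008
1236211536041 66555391812
16716052298924161 899962003159856
226034457949840969001 12169286140172181020

d=345: √d = [18; 1,1,2,1,6,1,2,1,1,36] (ℓ=10, even), read p_9/q_9
i=0: a=18 ⇒ p=18, q=1
i=1: a=1 ⇒ p=19, q=1
…
i=4: a=1 ⇒ p=130, q=7
i=5: a=6 ⇒ p=873, q=47
…
i=8: a=1 ⇒ p=3882, q=209
i=9: a=1 ⇒ p=6761, q=364
→ (6761, 364).  Check: 6761²=45711121, 345·364²=45711120, difference 1.
n=2: (6761,364)∘(6761,364) = (6761·6761+345·364·364, 6761·364+364·6761) = (91422241,4922008)
n=3: (91422241,4922008)∘(6761,364) = (6761·91422241+345·364·4922008, 6761·4922008+364·91422241) = (1236211536041,66555391812)
n=4: (1236211536041,66555391812)∘(6761,364) = (6761·1236211536041+345·364·66555391812, 6761·66555391812+364·1236211536041) = (16716052298924161,899962003159856)
n=5: (16716052298924161,899962003159856)∘(6761,364) = (6761·16716052298924161+345·364·899962003159856, 6761·899962003159856+364·16716052298924161) = (226034457949840969001,12169286140172181020)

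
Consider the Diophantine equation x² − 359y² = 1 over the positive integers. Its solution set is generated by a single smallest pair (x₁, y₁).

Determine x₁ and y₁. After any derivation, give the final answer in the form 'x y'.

360 19

d=359: √d = [18; 1,17,1,36] (ℓ=4, even), read p_3/q_3
a_0=18:  p_0=18·1+0=18,  q_0=18·0+1=1
a_1=1:  p_1=1·18+1=19,  q_1=1·1+0=1
a_2=17:  p_2=17·19+18=341,  q_2=17·1+1=18
a_3=1:  p_3=1·341+19=360,  q_3=1·18+1=19
→ (360, 19).  Check: 360²=129600, 359·19²=129599, difference 1.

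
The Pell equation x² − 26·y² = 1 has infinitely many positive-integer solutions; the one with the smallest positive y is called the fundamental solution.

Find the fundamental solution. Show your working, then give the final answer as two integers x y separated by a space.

√26 = [5; 10, …], period ℓ=1 (odd) → k=1
step 0: (5, 1)  from 5·(1,0) + (0,1)
step 1: (51, 10)  from 10·(5,1) + (1,0)
→ (51, 10).  Check: 51²=2601, 26·10²=2600, difference 1.

51 10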